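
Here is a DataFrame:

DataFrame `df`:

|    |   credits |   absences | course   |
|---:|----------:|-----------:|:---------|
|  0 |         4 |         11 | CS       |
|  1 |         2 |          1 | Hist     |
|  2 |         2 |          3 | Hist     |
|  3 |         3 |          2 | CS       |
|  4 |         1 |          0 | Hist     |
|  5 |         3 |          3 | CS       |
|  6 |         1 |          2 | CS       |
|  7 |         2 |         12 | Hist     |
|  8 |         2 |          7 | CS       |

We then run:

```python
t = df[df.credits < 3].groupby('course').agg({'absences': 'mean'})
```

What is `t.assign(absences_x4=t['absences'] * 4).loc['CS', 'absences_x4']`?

filter rows where credits < 3:
   credits  absences course
1        2         1   Hist
2        2         3   Hist
4        1         0   Hist
6        1         2     CS
7        2        12   Hist
8        2         7     CS
group by course, mean of absences:
        absences
course          
CS           4.5
Hist         4.0
add column absences_x4 = t['absences'] * 4:
        absences  absences_x4
course                       
CS           4.5         18.0
Hist         4.0         16.0

18.0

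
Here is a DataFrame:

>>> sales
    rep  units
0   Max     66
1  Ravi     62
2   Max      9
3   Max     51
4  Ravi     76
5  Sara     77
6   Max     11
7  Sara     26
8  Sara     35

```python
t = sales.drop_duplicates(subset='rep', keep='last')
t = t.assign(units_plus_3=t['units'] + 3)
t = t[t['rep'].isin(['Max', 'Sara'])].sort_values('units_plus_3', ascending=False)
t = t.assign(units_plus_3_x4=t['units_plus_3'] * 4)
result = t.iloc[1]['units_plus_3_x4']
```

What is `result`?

56

drop duplicate rep (keep=last):
    rep  units
4  Ravi     76
6   Max     11
8  Sara     35
add column units_plus_3 = t['units'] + 3:
    rep  units  units_plus_3
4  Ravi     76            79
6   Max     11            14
8  Sara     35            38
filter rows where rep in ['Max', 'Sara']:
    rep  units  units_plus_3
6   Max     11            14
8  Sara     35            38
sort by units_plus_3 descending:
    rep  units  units_plus_3
8  Sara     35            38
6   Max     11            14
add column units_plus_3_x4 = t['units_plus_3'] * 4:
    rep  units  units_plus_3  units_plus_3_x4
8  Sara     35            38              152
6   Max     11            14               56
So iloc[1]['units_plus_3_x4'] = 56.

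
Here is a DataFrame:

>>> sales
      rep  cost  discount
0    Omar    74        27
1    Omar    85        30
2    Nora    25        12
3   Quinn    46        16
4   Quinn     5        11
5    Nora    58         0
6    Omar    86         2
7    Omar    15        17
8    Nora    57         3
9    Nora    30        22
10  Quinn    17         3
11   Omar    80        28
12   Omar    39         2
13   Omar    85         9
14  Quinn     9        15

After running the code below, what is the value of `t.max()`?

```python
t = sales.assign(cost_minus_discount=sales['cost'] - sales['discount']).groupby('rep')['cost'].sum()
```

464

add column cost_minus_discount = sales['cost'] - sales['discount']:
      rep  cost  discount  cost_minus_discount
0    Omar    74        27                   47
1    Omar    85        30                   55
2    Nora    25        12                   13
3   Quinn    46        16                   30
4   Quinn     5        11                   -6
5    Nora    58         0                   58
6    Omar    86         2                   84
7    Omar    15        17                   -2
8    Nora    57         3                   54
9    Nora    30        22                    8
10  Quinn    17         3                   14
11   Omar    80        28                   52
12   Omar    39         2                   37
13   Omar    85         9                   76
14  Quinn     9        15                   -6
group by rep, sum of cost:
rep
Nora     170
Omar     464
Quinn     77
Name: cost, dtype: int64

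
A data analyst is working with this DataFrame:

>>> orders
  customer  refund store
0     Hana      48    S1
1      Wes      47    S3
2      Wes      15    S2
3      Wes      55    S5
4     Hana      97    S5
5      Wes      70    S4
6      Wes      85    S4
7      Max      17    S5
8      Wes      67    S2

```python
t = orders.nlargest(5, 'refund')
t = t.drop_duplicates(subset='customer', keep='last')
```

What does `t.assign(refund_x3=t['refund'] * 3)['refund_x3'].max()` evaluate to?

take 5 rows with largest refund:
  customer  refund store
4     Hana      97    S5
6      Wes      85    S4
5      Wes      70    S4
8      Wes      67    S2
3      Wes      55    S5
drop duplicate customer (keep=last):
  customer  refund store
4     Hana      97    S5
3      Wes      55    S5
add column refund_x3 = t['refund'] * 3:
  customer  refund store  refund_x3
4     Hana      97    S5        291
3      Wes      55    S5        165
max of column 'refund_x3' → 291

291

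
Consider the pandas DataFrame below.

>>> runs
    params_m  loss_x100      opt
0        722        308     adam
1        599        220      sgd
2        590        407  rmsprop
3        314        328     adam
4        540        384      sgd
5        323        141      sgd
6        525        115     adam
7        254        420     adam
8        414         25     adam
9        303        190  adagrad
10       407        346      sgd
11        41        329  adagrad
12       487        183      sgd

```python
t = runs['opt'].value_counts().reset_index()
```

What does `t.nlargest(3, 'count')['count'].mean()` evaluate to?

value_counts of opt:
opt
adam       5
sgd        5
adagrad    2
rmsprop    1
Name: count, dtype: int64
reset_index():
       opt  count
0     adam      5
1      sgd      5
2  adagrad      2
3  rmsprop      1
take 3 rows with largest count:
       opt  count
0     adam      5
1      sgd      5
2  adagrad      2
The mean of column 'count' is 4.0.

4.0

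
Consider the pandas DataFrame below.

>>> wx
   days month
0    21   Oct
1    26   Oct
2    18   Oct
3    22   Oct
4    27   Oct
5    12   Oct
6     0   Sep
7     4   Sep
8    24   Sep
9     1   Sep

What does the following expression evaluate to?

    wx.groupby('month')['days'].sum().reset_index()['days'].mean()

77.5

group by month, sum of days:
month
Oct    126
Sep     29
Name: days, dtype: int64
reset_index():
  month  days
0   Oct   126
1   Sep    29
The mean of column 'days' is 77.5.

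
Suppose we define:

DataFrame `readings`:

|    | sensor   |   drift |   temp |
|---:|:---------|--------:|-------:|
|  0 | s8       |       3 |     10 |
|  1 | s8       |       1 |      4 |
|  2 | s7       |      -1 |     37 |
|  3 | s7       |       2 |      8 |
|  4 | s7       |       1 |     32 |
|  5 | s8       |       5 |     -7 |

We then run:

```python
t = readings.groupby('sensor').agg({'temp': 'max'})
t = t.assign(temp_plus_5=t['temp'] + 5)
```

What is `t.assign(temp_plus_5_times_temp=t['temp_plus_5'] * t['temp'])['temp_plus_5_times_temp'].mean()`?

852.0

group by sensor, max of temp:
        temp
sensor      
s7        37
s8        10
add column temp_plus_5 = t['temp'] + 5:
        temp  temp_plus_5
sensor                   
s7        37           42
s8        10           15
add column temp_plus_5_times_temp = t['temp_plus_5'] * t['temp']:
        temp  temp_plus_5  temp_plus_5_times_temp
sensor                                           
s7        37           42                    1554
s8        10           15                     150
Finally, mean of column 'temp_plus_5_times_temp' = 852.0.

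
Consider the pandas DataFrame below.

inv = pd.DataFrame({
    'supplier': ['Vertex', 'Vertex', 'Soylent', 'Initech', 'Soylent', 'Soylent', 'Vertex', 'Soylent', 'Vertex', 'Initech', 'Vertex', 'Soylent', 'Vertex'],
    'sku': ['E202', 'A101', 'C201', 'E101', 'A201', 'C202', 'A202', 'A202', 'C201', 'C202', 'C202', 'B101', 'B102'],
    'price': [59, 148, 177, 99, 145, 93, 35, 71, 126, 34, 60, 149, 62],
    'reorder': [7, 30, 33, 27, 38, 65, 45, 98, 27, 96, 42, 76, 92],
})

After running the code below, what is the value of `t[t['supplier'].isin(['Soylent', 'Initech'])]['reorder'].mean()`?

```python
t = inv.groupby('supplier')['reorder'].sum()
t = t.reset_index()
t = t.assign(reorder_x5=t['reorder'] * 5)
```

216.5

group by supplier, sum of reorder:
supplier
Initech    123
Soylent    310
Vertex     243
Name: reorder, dtype: int64
reset_index():
  supplier  reorder
0  Initech      123
1  Soylent      310
2   Vertex      243
add column reorder_x5 = t['reorder'] * 5:
  supplier  reorder  reorder_x5
0  Initech      123         615
1  Soylent      310        1550
2   Vertex      243        1215
filter rows where supplier in ['Soylent', 'Initech']:
  supplier  reorder  reorder_x5
0  Initech      123         615
1  Soylent      310        1550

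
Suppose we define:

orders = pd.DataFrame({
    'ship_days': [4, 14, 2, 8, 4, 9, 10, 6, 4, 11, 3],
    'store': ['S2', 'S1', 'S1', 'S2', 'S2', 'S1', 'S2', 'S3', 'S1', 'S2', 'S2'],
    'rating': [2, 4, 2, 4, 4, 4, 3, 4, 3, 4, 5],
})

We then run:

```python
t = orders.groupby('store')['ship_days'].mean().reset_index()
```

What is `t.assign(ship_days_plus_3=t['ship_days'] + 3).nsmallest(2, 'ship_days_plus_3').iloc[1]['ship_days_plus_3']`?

9.66666666667

group by store, mean of ship_days:
store
S1    7.250000
S2    6.666667
S3    6.000000
Name: ship_days, dtype: float64
reset_index():
  store  ship_days
0    S1   7.250000
1    S2   6.666667
2    S3   6.000000
add column ship_days_plus_3 = t['ship_days'] + 3:
  store  ship_days  ship_days_plus_3
0    S1   7.250000         10.250000
1    S2   6.666667          9.666667
2    S3   6.000000          9.000000
take 2 rows with smallest ship_days_plus_3:
  store  ship_days  ship_days_plus_3
2    S3   6.000000          9.000000
1    S2   6.666667          9.666667
Reading off the value at position 1, column 'ship_days_plus_3', we get 9.66666666667.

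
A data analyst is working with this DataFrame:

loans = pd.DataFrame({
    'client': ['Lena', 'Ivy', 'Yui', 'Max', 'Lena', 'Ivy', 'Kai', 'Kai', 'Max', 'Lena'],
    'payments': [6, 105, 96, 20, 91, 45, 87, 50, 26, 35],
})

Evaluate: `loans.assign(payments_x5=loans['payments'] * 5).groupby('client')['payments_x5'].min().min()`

30

add column payments_x5 = loans['payments'] * 5:
  client  payments  payments_x5
0   Lena         6           30
1    Ivy       105          525
2    Yui        96          480
3    Max        20          100
4   Lena        91          455
5    Ivy        45          225
6    Kai        87          435
7    Kai        50          250
8    Max        26          130
9   Lena        35          175
group by client, min of payments_x5:
client
Ivy     225
Kai     250
Lena     30
Max     100
Yui     480
Name: payments_x5, dtype: int64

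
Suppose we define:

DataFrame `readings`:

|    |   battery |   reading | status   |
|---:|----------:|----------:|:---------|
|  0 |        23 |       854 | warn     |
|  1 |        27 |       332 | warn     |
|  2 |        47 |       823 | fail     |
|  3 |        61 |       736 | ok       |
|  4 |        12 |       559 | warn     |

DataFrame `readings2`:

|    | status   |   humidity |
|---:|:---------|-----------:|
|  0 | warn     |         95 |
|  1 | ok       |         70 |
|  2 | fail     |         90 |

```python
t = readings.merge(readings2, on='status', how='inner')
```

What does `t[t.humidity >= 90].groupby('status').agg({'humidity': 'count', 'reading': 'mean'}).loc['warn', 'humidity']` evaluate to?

3

merge on 'status' (how='inner') → 5 rows:
   battery  reading status  humidity
0       23      854   warn        95
1       27      332   warn        95
2       47      823   fail        90
3       61      736     ok        70
4       12      559   warn        95
filter rows where humidity >= 90:
   battery  reading status  humidity
0       23      854   warn        95
1       27      332   warn        95
2       47      823   fail        90
4       12      559   warn        95
group by status: count(humidity), mean(reading):
        humidity     reading
status                      
fail           1  823.000000
warn           3  581.666667
The value at row 'warn', column 'humidity' is 3.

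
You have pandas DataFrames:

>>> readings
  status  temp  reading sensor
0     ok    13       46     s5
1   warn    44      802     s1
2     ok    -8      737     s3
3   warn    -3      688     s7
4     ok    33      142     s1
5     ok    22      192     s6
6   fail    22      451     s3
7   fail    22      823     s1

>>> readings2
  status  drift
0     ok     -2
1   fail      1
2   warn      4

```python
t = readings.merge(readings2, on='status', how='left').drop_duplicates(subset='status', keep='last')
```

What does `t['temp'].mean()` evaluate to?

13.6666666667

merge on 'status' (how='left') → 8 rows:
  status  temp  reading sensor  drift
0     ok    13       46     s5     -2
1   warn    44      802     s1      4
2     ok    -8      737     s3     -2
3   warn    -3      688     s7      4
4     ok    33      142     s1     -2
5     ok    22      192     s6     -2
6   fail    22      451     s3      1
7   fail    22      823     s1      1
drop duplicate status (keep=last):
  status  temp  reading sensor  drift
3   warn    -3      688     s7      4
5     ok    22      192     s6     -2
7   fail    22      823     s1      1
Hence 13.6666666667.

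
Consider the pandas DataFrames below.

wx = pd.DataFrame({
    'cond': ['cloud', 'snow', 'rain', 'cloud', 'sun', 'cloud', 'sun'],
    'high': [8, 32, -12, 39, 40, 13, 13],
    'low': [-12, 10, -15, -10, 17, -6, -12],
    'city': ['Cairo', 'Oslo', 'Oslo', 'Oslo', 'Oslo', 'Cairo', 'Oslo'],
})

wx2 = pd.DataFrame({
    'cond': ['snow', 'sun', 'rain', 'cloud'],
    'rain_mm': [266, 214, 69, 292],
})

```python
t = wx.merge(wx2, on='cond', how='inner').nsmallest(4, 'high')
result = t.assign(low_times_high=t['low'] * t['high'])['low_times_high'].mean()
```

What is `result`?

merge on 'cond' (how='inner') → 7 rows:
    cond  high  low   city  rain_mm
0  cloud     8  -12  Cairo      292
1   snow    32   10   Oslo      266
2   rain   -12  -15   Oslo       69
3  cloud    39  -10   Oslo      292
4    sun    40   17   Oslo      214
5  cloud    13   -6  Cairo      292
6    sun    13  -12   Oslo      214
take 4 rows with smallest high:
    cond  high  low   city  rain_mm
2   rain   -12  -15   Oslo       69
0  cloud     8  -12  Cairo      292
5  cloud    13   -6  Cairo      292
6    sun    13  -12   Oslo      214
add column low_times_high = t['low'] * t['high']:
    cond  high  low   city  rain_mm  low_times_high
2   rain   -12  -15   Oslo       69             180
0  cloud     8  -12  Cairo      292             -96
5  cloud    13   -6  Cairo      292             -78
6    sun    13  -12   Oslo      214            -156
So mean() = -37.5.

-37.5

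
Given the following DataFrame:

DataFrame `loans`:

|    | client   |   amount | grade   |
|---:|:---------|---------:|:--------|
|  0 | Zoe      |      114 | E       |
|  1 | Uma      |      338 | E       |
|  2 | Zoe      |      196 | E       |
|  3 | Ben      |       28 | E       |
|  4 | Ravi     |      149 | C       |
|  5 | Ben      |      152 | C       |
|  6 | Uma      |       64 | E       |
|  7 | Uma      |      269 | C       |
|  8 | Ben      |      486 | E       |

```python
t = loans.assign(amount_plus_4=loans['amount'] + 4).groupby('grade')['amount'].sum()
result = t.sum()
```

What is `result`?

1796

add column amount_plus_4 = loans['amount'] + 4:
  client  amount grade  amount_plus_4
0    Zoe     114     E            118
1    Uma     338     E            342
2    Zoe     196     E            200
3    Ben      28     E             32
4   Ravi     149     C            153
5    Ben     152     C            156
6    Uma      64     E             68
7    Uma     269     C            273
8    Ben     486     E            490
group by grade, sum of amount:
grade
C     570
E    1226
Name: amount, dtype: int64
Then the sum of the resulting series: 1796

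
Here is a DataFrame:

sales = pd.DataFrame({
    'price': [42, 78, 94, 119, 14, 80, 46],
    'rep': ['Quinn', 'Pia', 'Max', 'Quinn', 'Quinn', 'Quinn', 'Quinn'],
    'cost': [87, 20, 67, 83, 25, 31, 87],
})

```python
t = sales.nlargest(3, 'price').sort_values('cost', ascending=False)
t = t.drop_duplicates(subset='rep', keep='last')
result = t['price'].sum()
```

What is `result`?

174

take 3 rows with largest price:
   price    rep  cost
3    119  Quinn    83
2     94    Max    67
5     80  Quinn    31
sort by cost descending:
   price    rep  cost
3    119  Quinn    83
2     94    Max    67
5     80  Quinn    31
drop duplicate rep (keep=last):
   price    rep  cost
2     94    Max    67
5     80  Quinn    31
Hence 174.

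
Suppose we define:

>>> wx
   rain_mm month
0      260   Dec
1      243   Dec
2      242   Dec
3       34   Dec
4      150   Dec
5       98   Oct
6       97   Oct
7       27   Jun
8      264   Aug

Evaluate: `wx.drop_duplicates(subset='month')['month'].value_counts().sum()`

4

drop duplicate month (keep=first):
   rain_mm month
0      260   Dec
5       98   Oct
7       27   Jun
8      264   Aug
value_counts of month:
month
Dec    1
Oct    1
Jun    1
Aug    1
Name: count, dtype: int64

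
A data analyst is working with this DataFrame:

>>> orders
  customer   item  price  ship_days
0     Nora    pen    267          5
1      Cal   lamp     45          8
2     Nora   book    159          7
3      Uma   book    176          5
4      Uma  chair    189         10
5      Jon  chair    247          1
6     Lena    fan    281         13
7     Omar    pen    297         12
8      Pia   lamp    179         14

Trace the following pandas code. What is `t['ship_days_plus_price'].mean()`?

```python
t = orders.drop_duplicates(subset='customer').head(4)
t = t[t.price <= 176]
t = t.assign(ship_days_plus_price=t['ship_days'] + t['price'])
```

117.0

drop duplicate customer (keep=first):
  customer   item  price  ship_days
0     Nora    pen    267          5
1      Cal   lamp     45          8
3      Uma   book    176          5
5      Jon  chair    247          1
6     Lena    fan    281         13
7     Omar    pen    297         12
8      Pia   lamp    179         14
take first 4 rows:
  customer   item  price  ship_days
0     Nora    pen    267          5
1      Cal   lamp     45          8
3      Uma   book    176          5
5      Jon  chair    247          1
filter rows where price <= 176:
  customer  item  price  ship_days
1      Cal  lamp     45          8
3      Uma  book    176          5
add column ship_days_plus_price = t['ship_days'] + t['price']:
  customer  item  price  ship_days  ship_days_plus_price
1      Cal  lamp     45          8                    53
3      Uma  book    176          5                   181
The mean of column 'ship_days_plus_price' is 117.0.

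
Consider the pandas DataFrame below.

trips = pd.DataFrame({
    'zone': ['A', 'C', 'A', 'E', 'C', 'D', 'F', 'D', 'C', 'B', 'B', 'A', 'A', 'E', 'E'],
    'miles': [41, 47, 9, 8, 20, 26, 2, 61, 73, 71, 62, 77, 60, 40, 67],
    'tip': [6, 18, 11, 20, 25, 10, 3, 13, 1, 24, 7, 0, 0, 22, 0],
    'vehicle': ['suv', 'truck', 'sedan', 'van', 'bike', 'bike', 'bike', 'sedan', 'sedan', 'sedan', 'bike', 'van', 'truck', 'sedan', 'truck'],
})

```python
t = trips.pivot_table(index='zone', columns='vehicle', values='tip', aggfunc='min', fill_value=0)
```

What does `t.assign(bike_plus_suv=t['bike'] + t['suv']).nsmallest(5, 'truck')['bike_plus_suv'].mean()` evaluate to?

5.2

pivot: rows=zone, cols=vehicle, min(tip):
vehicle  bike  sedan  suv  truck  van
zone                                 
A           0     11    6      0    0
B           7     24    0      0    0
C          25      1    0     18    0
D          10     13    0      0    0
E           0     22    0      0   20
F           3      0    0      0    0
add column bike_plus_suv = t['bike'] + t['suv']:
vehicle  bike  sedan  suv  truck  van  bike_plus_suv
zone                                                
A           0     11    6      0    0              6
B           7     24    0      0    0              7
C          25      1    0     18    0             25
D          10     13    0      0    0             10
E           0     22    0      0   20              0
F           3      0    0      0    0              3
take 5 rows with smallest truck:
vehicle  bike  sedan  suv  truck  van  bike_plus_suv
zone                                                
A           0     11    6      0    0              6
B           7     24    0      0    0              7
D          10     13    0      0    0             10
E           0     22    0      0   20              0
F           3      0    0      0    0              3
Taking the mean of column 'bike_plus_suv' gives 5.2.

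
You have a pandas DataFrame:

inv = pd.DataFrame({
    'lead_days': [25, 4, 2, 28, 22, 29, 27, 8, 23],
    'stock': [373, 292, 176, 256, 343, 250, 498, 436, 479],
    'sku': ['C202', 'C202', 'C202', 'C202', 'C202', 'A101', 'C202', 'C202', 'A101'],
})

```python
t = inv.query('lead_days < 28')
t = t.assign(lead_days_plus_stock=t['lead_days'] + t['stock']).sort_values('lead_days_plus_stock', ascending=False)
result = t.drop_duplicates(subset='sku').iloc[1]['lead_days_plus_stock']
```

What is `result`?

filter rows where lead_days < 28:
   lead_days  stock   sku
0         25    373  C202
1          4    292  C202
2          2    176  C202
4         22    343  C202
6         27    498  C202
7          8    436  C202
8         23    479  A101
add column lead_days_plus_stock = t['lead_days'] + t['stock']:
   lead_days  stock   sku  lead_days_plus_stock
0         25    373  C202                   398
1          4    292  C202                   296
2          2    176  C202                   178
4         22    343  C202                   365
6         27    498  C202                   525
7          8    436  C202                   444
8         23    479  A101                   502
sort by lead_days_plus_stock descending:
   lead_days  stock   sku  lead_days_plus_stock
6         27    498  C202                   525
8         23    479  A101                   502
7          8    436  C202                   444
0         25    373  C202                   398
4         22    343  C202                   365
1          4    292  C202                   296
2          2    176  C202                   178
drop duplicate sku (keep=first):
   lead_days  stock   sku  lead_days_plus_stock
6         27    498  C202                   525
8         23    479  A101                   502
Finally, value at position 1, column 'lead_days_plus_stock' = 502.

502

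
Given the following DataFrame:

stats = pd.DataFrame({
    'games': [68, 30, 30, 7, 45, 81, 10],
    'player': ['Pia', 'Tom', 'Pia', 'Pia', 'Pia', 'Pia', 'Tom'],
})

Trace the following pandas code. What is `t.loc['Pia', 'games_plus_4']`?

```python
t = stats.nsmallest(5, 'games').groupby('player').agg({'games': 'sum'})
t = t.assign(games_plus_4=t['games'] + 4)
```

86

take 5 rows with smallest games:
   games player
3      7    Pia
6     10    Tom
1     30    Tom
2     30    Pia
4     45    Pia
group by player, sum of games:
        games
player       
Pia        82
Tom        40
add column games_plus_4 = t['games'] + 4:
        games  games_plus_4
player                     
Pia        82            86
Tom        40            44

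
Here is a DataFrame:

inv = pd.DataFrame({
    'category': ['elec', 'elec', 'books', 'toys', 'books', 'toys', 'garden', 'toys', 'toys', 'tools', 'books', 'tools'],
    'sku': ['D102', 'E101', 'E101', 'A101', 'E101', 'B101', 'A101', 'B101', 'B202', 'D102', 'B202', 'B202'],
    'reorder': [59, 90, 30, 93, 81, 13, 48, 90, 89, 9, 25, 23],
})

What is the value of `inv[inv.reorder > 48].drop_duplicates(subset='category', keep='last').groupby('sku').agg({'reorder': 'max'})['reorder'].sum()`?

179

filter rows where reorder > 48:
  category   sku  reorder
0     elec  D102       59
1     elec  E101       90
3     toys  A101       93
4    books  E101       81
7     toys  B101       90
8     toys  B202       89
drop duplicate category (keep=last):
  category   sku  reorder
1     elec  E101       90
4    books  E101       81
8     toys  B202       89
group by sku, max of reorder:
      reorder
sku          
B202       89
E101       90
The sum of column 'reorder' is 179.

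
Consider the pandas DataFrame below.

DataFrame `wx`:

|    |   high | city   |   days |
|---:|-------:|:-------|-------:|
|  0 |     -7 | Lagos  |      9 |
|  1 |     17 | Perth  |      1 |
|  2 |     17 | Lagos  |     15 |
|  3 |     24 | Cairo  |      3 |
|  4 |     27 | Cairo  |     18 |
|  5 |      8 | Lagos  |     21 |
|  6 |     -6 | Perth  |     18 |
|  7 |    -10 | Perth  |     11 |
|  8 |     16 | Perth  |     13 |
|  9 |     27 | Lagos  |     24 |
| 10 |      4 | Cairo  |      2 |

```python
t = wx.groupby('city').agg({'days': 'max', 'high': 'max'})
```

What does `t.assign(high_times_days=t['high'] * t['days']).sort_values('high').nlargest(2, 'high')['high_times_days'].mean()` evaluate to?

567.0

group by city: max(days), max(high):
       days  high
city             
Cairo    18    27
Lagos    24    27
Perth    18    17
add column high_times_days = t['high'] * t['days']:
       days  high  high_times_days
city                              
Cairo    18    27              486
Lagos    24    27              648
Perth    18    17              306
sort by high:
       days  high  high_times_days
city                              
Perth    18    17              306
Cairo    18    27              486
Lagos    24    27              648
take 2 rows with largest high:
       days  high  high_times_days
city                              
Cairo    18    27              486
Lagos    24    27              648
The mean of column 'high_times_days' is 567.0.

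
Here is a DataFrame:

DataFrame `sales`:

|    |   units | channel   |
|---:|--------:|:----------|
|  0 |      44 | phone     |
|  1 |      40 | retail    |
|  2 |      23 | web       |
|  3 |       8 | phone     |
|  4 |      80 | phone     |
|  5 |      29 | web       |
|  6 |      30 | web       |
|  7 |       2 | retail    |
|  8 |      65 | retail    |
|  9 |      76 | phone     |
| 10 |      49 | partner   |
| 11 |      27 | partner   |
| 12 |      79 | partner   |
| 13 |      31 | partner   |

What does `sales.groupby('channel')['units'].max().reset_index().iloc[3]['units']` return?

30

group by channel, max of units:
channel
partner    79
phone      80
retail     65
web        30
Name: units, dtype: int64
reset_index():
   channel  units
0  partner     79
1    phone     80
2   retail     65
3      web     30
Reading off the value at position 3, column 'units', we get 30.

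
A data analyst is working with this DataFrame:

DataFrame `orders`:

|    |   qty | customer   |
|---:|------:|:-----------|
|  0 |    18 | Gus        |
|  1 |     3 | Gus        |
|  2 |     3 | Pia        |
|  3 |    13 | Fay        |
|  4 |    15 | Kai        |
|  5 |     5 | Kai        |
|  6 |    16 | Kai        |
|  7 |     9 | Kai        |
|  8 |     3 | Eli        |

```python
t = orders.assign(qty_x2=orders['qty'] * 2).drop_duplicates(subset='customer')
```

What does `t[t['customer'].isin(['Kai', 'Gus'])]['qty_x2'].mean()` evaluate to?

add column qty_x2 = orders['qty'] * 2:
   qty customer  qty_x2
0   18      Gus      36
1    3      Gus       6
2    3      Pia       6
3   13      Fay      26
4   15      Kai      30
5    5      Kai      10
6   16      Kai      32
7    9      Kai      18
8    3      Eli       6
drop duplicate customer (keep=first):
   qty customer  qty_x2
0   18      Gus      36
2    3      Pia       6
3   13      Fay      26
4   15      Kai      30
8    3      Eli       6
filter rows where customer in ['Kai', 'Gus']:
   qty customer  qty_x2
0   18      Gus      36
4   15      Kai      30
Taking the mean of column 'qty_x2' gives 33.0.

33.0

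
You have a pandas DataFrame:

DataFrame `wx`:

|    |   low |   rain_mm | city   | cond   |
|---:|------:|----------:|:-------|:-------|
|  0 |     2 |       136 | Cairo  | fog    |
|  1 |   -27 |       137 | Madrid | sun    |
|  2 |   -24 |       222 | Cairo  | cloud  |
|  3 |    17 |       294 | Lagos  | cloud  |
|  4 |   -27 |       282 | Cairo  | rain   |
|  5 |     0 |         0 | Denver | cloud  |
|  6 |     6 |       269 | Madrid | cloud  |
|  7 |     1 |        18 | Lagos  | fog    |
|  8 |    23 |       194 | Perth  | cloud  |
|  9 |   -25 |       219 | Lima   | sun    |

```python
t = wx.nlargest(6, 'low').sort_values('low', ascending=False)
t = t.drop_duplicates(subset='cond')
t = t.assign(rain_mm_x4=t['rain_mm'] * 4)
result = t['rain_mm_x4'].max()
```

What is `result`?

776

take 6 rows with largest low:
   low  rain_mm    city   cond
8   23      194   Perth  cloud
3   17      294   Lagos  cloud
6    6      269  Madrid  cloud
0    2      136   Cairo    fog
7    1       18   Lagos    fog
5    0        0  Denver  cloud
sort by low descending:
   low  rain_mm    city   cond
8   23      194   Perth  cloud
3   17      294   Lagos  cloud
6    6      269  Madrid  cloud
0    2      136   Cairo    fog
7    1       18   Lagos    fog
5    0        0  Denver  cloud
drop duplicate cond (keep=first):
   low  rain_mm   city   cond
8   23      194  Perth  cloud
0    2      136  Cairo    fog
add column rain_mm_x4 = t['rain_mm'] * 4:
   low  rain_mm   city   cond  rain_mm_x4
8   23      194  Perth  cloud         776
0    2      136  Cairo    fog         544
Finally, max of column 'rain_mm_x4' = 776.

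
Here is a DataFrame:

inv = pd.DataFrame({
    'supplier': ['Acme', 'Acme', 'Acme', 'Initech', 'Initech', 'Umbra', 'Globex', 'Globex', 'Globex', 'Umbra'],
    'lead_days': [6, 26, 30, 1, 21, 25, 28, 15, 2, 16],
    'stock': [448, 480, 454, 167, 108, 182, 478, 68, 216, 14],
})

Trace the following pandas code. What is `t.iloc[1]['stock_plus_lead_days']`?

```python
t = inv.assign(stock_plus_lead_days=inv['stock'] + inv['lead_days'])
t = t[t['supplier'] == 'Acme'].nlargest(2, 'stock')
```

484

add column stock_plus_lead_days = inv['stock'] + inv['lead_days']:
  supplier  lead_days  stock  stock_plus_lead_days
0     Acme          6    448                   454
1     Acme         26    480                   506
2     Acme         30    454                   484
3  Initech          1    167                   168
4  Initech         21    108                   129
5    Umbra         25    182                   207
6   Globex         28    478                   506
7   Globex         15     68                    83
8   Globex          2    216                   218
9    Umbra         16     14                    30
filter rows where supplier == 'Acme':
  supplier  lead_days  stock  stock_plus_lead_days
0     Acme          6    448                   454
1     Acme         26    480                   506
2     Acme         30    454                   484
take 2 rows with largest stock:
  supplier  lead_days  stock  stock_plus_lead_days
1     Acme         26    480                   506
2     Acme         30    454                   484
Hence 484.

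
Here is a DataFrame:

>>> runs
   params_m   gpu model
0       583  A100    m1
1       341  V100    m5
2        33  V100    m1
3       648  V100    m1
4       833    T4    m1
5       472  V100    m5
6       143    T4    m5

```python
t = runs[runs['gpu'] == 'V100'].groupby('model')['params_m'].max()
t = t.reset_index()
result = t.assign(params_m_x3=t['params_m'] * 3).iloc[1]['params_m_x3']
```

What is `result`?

filter rows where gpu == 'V100':
   params_m   gpu model
1       341  V100    m5
2        33  V100    m1
3       648  V100    m1
5       472  V100    m5
group by model, max of params_m:
model
m1    648
m5    472
Name: params_m, dtype: int64
reset_index():
  model  params_m
0    m1       648
1    m5       472
add column params_m_x3 = t['params_m'] * 3:
  model  params_m  params_m_x3
0    m1       648         1944
1    m5       472         1416
Hence 1416.

1416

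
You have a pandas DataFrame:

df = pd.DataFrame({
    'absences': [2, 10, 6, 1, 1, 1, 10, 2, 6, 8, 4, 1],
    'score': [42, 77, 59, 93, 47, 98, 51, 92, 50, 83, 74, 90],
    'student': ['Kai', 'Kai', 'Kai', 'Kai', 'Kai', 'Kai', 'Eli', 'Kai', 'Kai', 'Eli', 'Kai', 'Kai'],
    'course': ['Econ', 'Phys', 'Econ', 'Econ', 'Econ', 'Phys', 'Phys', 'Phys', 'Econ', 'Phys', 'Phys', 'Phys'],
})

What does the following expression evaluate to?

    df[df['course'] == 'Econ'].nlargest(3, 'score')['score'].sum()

filter rows where course == 'Econ':
   absences  score student course
0         2     42     Kai   Econ
2         6     59     Kai   Econ
3         1     93     Kai   Econ
4         1     47     Kai   Econ
8         6     50     Kai   Econ
take 3 rows with largest score:
   absences  score student course
3         1     93     Kai   Econ
2         6     59     Kai   Econ
8         6     50     Kai   Econ

202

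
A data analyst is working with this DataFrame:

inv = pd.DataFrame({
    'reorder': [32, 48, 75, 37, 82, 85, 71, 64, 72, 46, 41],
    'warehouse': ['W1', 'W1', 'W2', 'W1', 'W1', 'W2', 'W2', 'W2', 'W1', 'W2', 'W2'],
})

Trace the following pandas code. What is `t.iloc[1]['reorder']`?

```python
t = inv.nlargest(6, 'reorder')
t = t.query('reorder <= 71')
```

take 6 rows with largest reorder:
   reorder warehouse
5       85        W2
4       82        W1
2       75        W2
8       72        W1
6       71        W2
7       64        W2
filter rows where reorder <= 71:
   reorder warehouse
6       71        W2
7       64        W2

64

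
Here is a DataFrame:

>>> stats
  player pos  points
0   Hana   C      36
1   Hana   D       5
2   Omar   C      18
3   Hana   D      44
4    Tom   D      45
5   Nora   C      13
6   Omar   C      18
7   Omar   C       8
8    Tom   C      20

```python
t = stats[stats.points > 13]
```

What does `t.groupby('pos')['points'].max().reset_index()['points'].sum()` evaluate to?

81

filter rows where points > 13:
  player pos  points
0   Hana   C      36
2   Omar   C      18
3   Hana   D      44
4    Tom   D      45
6   Omar   C      18
8    Tom   C      20
group by pos, max of points:
pos
C    36
D    45
Name: points, dtype: int64
reset_index():
  pos  points
0   C      36
1   D      45
The sum of column 'points' is 81.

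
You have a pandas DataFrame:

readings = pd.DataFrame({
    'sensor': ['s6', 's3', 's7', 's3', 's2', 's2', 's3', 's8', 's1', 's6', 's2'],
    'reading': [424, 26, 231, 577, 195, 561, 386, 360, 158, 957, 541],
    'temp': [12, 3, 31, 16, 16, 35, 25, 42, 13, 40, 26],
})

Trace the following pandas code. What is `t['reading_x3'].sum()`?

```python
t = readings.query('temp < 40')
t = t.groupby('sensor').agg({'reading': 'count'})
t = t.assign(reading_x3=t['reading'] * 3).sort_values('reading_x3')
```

filter rows where temp < 40:
   sensor  reading  temp
0      s6      424    12
1      s3       26     3
2      s7      231    31
3      s3      577    16
4      s2      195    16
5      s2      561    35
6      s3      386    25
8      s1      158    13
10     s2      541    26
group by sensor, count of reading:
        reading
sensor         
s1            1
s2            3
s3            3
s6            1
s7            1
add column reading_x3 = t['reading'] * 3:
        reading  reading_x3
sensor                     
s1            1           3
s2            3           9
s3            3           9
s6            1           3
s7            1           3
sort by reading_x3:
        reading  reading_x3
sensor                     
s1            1           3
s6            1           3
s7            1           3
s2            3           9
s3            3           9
Then the sum of column 'reading_x3': 27

27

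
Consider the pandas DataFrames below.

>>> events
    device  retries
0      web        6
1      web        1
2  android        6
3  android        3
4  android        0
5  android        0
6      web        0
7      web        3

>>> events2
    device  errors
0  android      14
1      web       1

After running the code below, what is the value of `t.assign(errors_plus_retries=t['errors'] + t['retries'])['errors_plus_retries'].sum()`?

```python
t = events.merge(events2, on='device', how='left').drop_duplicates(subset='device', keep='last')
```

merge on 'device' (how='left') → 8 rows:
    device  retries  errors
0      web        6       1
1      web        1       1
2  android        6      14
3  android        3      14
4  android        0      14
5  android        0      14
6      web        0       1
7      web        3       1
drop duplicate device (keep=last):
    device  retries  errors
5  android        0      14
7      web        3       1
add column errors_plus_retries = t['errors'] + t['retries']:
    device  retries  errors  errors_plus_retries
5  android        0      14                   14
7      web        3       1                    4
Taking the sum of column 'errors_plus_retries' gives 18.

18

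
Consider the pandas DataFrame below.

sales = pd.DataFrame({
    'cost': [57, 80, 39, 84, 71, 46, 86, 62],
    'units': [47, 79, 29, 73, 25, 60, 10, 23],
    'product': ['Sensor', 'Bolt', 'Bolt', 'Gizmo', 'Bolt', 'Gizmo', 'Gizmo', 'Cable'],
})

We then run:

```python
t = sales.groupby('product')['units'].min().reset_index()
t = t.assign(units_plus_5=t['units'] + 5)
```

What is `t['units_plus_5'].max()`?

group by product, min of units:
product
Bolt      25
Cable     23
Gizmo     10
Sensor    47
Name: units, dtype: int64
reset_index():
  product  units
0    Bolt     25
1   Cable     23
2   Gizmo     10
3  Sensor     47
add column units_plus_5 = t['units'] + 5:
  product  units  units_plus_5
0    Bolt     25            30
1   Cable     23            28
2   Gizmo     10            15
3  Sensor     47            52

52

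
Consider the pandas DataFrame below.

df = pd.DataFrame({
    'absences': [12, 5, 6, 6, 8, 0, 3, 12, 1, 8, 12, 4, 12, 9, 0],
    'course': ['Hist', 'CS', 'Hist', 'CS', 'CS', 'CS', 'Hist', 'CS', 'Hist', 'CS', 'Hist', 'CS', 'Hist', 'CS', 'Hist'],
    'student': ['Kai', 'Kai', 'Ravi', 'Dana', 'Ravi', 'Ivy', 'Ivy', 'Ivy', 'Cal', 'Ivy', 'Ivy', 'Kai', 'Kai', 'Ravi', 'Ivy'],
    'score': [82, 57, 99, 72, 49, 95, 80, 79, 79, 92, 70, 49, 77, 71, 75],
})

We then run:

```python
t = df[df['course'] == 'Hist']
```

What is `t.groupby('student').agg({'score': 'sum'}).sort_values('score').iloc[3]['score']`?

filter rows where course == 'Hist':
    absences course student  score
0         12   Hist     Kai     82
2          6   Hist    Ravi     99
6          3   Hist     Ivy     80
8          1   Hist     Cal     79
10        12   Hist     Ivy     70
12        12   Hist     Kai     77
14         0   Hist     Ivy     75
group by student, sum of score:
         score
student       
Cal         79
Ivy        225
Kai        159
Ravi        99
sort by score:
         score
student       
Cal         79
Ravi        99
Kai        159
Ivy        225

225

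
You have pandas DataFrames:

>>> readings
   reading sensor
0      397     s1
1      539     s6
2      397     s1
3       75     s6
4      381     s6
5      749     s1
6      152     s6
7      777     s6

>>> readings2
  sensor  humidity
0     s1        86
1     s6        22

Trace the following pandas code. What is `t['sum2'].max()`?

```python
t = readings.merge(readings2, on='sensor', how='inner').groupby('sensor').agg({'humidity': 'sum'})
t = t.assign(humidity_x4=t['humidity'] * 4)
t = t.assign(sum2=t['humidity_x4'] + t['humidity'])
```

merge on 'sensor' (how='inner') → 8 rows:
   reading sensor  humidity
0      397     s1        86
1      539     s6        22
2      397     s1        86
3       75     s6        22
4      381     s6        22
5      749     s1        86
6      152     s6        22
7      777     s6        22
group by sensor, sum of humidity:
        humidity
sensor          
s1           258
s6           110
add column humidity_x4 = t['humidity'] * 4:
        humidity  humidity_x4
sensor                       
s1           258         1032
s6           110          440
add column sum2 = t['humidity_x4'] + t['humidity']:
        humidity  humidity_x4  sum2
sensor                             
s1           258         1032  1290
s6           110          440   550
Finally, max of column 'sum2' = 1290.

1290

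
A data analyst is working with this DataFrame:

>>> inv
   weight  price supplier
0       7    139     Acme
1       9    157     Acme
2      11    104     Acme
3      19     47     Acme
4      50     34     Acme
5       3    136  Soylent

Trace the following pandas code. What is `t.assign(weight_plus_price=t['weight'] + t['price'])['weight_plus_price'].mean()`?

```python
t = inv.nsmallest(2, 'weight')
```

142.5

take 2 rows with smallest weight:
   weight  price supplier
5       3    136  Soylent
0       7    139     Acme
add column weight_plus_price = t['weight'] + t['price']:
   weight  price supplier  weight_plus_price
5       3    136  Soylent                139
0       7    139     Acme                146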